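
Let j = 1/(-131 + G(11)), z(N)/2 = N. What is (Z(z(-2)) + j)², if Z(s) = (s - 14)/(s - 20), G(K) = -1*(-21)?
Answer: 26569/48400 ≈ 0.54895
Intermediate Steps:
z(N) = 2*N
G(K) = 21
Z(s) = (-14 + s)/(-20 + s)
j = -1/110 (j = 1/(-131 + 21) = 1/(-110) = -1/110 ≈ -0.0090909)
(Z(z(-2)) + j)² = ((-14 + 2*(-2))/(-20 + 2*(-2)) - 1/110)² = ((-14 - 4)/(-20 - 4) - 1/110)² = (-18/(-24) - 1/110)² = (-1/24*(-18) - 1/110)² = (¾ - 1/110)² = (163/220)² = 26569/48400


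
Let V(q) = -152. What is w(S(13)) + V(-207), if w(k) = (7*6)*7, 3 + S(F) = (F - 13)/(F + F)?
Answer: 142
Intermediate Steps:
S(F) = -3 + (-13 + F)/(2*F) (S(F) = -3 + (F - 13)/(F + F) = -3 + (-13 + F)/((2*F)) = -3 + (-13 + F)*(1/(2*F)) = -3 + (-13 + F)/(2*F))
w(k) = 294 (w(k) = 42*7 = 294)
w(S(13)) + V(-207) = 294 - 152 = 142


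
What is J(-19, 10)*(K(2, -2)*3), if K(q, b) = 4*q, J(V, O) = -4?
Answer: -96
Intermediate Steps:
J(-19, 10)*(K(2, -2)*3) = -4*4*2*3 = -32*3 = -4*24 = -96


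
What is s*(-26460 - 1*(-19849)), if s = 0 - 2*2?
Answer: 26444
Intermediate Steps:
s = -4 (s = 0 - 4 = -4)
s*(-26460 - 1*(-19849)) = -4*(-26460 - 1*(-19849)) = -4*(-26460 + 19849) = -4*(-6611) = 26444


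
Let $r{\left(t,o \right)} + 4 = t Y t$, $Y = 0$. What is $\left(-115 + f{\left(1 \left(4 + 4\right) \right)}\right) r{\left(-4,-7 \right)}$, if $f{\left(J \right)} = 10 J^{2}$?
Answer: $-2100$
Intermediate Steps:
$r{\left(t,o \right)} = -4$ ($r{\left(t,o \right)} = -4 + t 0 t = -4 + 0 t = -4 + 0 = -4$)
$\left(-115 + f{\left(1 \left(4 + 4\right) \right)}\right) r{\left(-4,-7 \right)} = \left(-115 + 10 \left(1 \left(4 + 4\right)\right)^{2}\right) \left(-4\right) = \left(-115 + 10 \left(1 \cdot 8\right)^{2}\right) \left(-4\right) = \left(-115 + 10 \cdot 8^{2}\right) \left(-4\right) = \left(-115 + 10 \cdot 64\right) \left(-4\right) = \left(-115 + 640\right) \left(-4\right) = 525 \left(-4\right) = -2100$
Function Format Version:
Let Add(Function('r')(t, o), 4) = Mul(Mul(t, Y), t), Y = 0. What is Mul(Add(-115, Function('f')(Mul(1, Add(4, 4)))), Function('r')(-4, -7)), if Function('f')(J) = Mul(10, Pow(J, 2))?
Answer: -2100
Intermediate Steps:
Function('r')(t, o) = -4 (Function('r')(t, o) = Add(-4, Mul(Mul(t, 0), t)) = Add(-4, Mul(0, t)) = Add(-4, 0) = -4)
Mul(Add(-115, Function('f')(Mul(1, Add(4, 4)))), Function('r')(-4, -7)) = Mul(Add(-115, Mul(10, Pow(Mul(1, Add(4, 4)), 2))), -4) = Mul(Add(-115, Mul(10, Pow(Mul(1, 8), 2))), -4) = Mul(Add(-115, Mul(10, Pow(8, 2))), -4) = Mul(Add(-115, Mul(10, 64)), -4) = Mul(Add(-115, 640), -4) = Mul(525, -4) = -2100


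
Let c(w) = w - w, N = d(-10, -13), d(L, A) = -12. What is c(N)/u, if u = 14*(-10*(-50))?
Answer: 0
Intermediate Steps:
N = -12
c(w) = 0
u = 7000 (u = 14*500 = 7000)
c(N)/u = 0/7000 = 0*(1/7000) = 0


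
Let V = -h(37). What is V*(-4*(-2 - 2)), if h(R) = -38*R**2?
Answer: 832352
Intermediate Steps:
V = 52022 (V = -(-38)*37**2 = -(-38)*1369 = -1*(-52022) = 52022)
V*(-4*(-2 - 2)) = 52022*(-4*(-2 - 2)) = 52022*(-4*(-4)) = 52022*16 = 832352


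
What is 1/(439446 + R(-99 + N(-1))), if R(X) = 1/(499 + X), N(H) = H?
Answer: 399/175338955 ≈ 2.2756e-6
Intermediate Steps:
1/(439446 + R(-99 + N(-1))) = 1/(439446 + 1/(499 + (-99 - 1))) = 1/(439446 + 1/(499 - 100)) = 1/(439446 + 1/399) = 1/(175338955/399) = 399/175338955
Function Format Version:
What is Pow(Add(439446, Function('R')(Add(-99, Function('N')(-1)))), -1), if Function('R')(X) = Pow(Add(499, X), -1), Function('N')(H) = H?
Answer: Rational(399, 175338955) ≈ 2.2756e-6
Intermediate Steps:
Pow(Add(439446, Function('R')(Add(-99, Function('N')(-1)))), -1) = Pow(Add(439446, Pow(Add(499, Add(-99, -1)), -1)), -1) = Pow(Add(439446, Pow(Add(499, -100), -1)), -1) = Pow(Add(439446, Pow(399, -1)), -1) = Pow(Add(439446, Rational(1, 399)), -1) = Pow(Rational(175338955, 399), -1) = Rational(399, 175338955)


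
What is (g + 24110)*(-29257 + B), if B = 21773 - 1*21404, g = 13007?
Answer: -1072235896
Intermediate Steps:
B = 369 (B = 21773 - 21404 = 369)
(g + 24110)*(-29257 + B) = (13007 + 24110)*(-29257 + 369) = 37117*(-28888) = -1072235896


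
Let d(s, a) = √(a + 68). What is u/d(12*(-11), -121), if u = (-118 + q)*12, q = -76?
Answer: 2328*I*√53/53 ≈ 319.78*I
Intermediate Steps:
d(s, a) = √(68 + a)
u = -2328 (u = (-118 - 76)*12 = -194*12 = -2328)
u/d(12*(-11), -121) = -2328/√(68 - 121) = -2328*(-I*√53/53) = -(-2328)*I*√53/53 = 2328*I*√53/53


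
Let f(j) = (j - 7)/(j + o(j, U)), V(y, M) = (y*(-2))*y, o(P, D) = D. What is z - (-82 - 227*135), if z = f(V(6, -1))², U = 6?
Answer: 133853053/4356 ≈ 30728.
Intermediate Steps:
V(y, M) = -2*y² (V(y, M) = (-2*y)*y = -2*y²)
f(j) = (-7 + j)/(6 + j) (f(j) = (j - 7)/(j + 6) = (-7 + j)/(6 + j))
z = 6241/4356 (z = ((-7 - 2*6²)/(6 - 2*6²))² = ((-7 - 2*36)/(6 - 2*36))² = ((-7 - 72)/(6 - 72))² = (-79/(-66))² = (-1/66*(-79))² = (79/66)² = 6241/4356 ≈ 1.4327)
z - (-82 - 227*135) = 6241/4356 - (-82 - 227*135) = 6241/4356 - (-82 - 30645) = 6241/4356 - 1*(-30727) = 6241/4356 + 30727 = 133853053/4356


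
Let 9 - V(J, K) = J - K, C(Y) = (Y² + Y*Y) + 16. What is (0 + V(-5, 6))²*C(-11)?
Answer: 103200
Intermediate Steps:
C(Y) = 16 + 2*Y² (C(Y) = (Y² + Y²) + 16 = 2*Y² + 16 = 16 + 2*Y²)
V(J, K) = 9 + K - J (V(J, K) = 9 - (J - K) = 9 + (K - J) = 9 + K - J)
(0 + V(-5, 6))²*C(-11) = (0 + (9 + 6 - 1*(-5)))²*(16 + 2*(-11)²) = (0 + (9 + 6 + 5))²*(16 + 2*121) = (0 + 20)²*(16 + 242) = 20²*258 = 400*258 = 103200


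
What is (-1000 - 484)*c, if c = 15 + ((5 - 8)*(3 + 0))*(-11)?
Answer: -169176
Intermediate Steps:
c = 114 (c = 15 - 3*3*(-11) = 15 - 9*(-11) = 15 + 99 = 114)
(-1000 - 484)*c = (-1000 - 484)*114 = -1484*114 = -169176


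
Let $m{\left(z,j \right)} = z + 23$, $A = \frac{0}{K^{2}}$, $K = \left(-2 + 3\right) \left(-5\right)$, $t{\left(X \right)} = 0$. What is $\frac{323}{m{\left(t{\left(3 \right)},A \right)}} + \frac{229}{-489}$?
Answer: $\frac{152680}{11247} \approx 13.575$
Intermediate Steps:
$K = -5$ ($K = 1 \left(-5\right) = -5$)
$A = 0$ ($A = \frac{0}{\left(-5\right)^{2}} = \frac{0}{25} = 0 \cdot \frac{1}{25} = 0$)
$m{\left(z,j \right)} = 23 + z$
$\frac{323}{m{\left(t{\left(3 \right)},A \right)}} + \frac{229}{-489} = \frac{323}{23 + 0} + \frac{229}{-489} = \frac{323}{23} + 229 \left(- \frac{1}{489}\right) = 323 \cdot \frac{1}{23} - \frac{229}{489} = \frac{323}{23} - \frac{229}{489} = \frac{152680}{11247}$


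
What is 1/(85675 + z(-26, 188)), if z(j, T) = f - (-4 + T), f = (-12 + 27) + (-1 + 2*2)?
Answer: 1/85509 ≈ 1.1695e-5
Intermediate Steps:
f = 18 (f = 15 + (-1 + 4) = 15 + 3 = 18)
z(j, T) = 22 - T (z(j, T) = 18 - (-4 + T) = 18 + (4 - T) = 22 - T)
1/(85675 + z(-26, 188)) = 1/(85675 + (22 - 1*188)) = 1/(85675 + (22 - 188)) = 1/(85675 - 166) = 1/85509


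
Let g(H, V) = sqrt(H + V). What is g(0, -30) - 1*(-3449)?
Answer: 3449 + I*sqrt(30) ≈ 3449.0 + 5.4772*I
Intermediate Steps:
g(0, -30) - 1*(-3449) = sqrt(0 - 30) - 1*(-3449) = sqrt(-30) + 3449 = I*sqrt(30) + 3449 = 3449 + I*sqrt(30)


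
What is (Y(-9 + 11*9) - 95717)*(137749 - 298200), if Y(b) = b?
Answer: 15343447777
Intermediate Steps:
(Y(-9 + 11*9) - 95717)*(137749 - 298200) = ((-9 + 11*9) - 95717)*(137749 - 298200) = ((-9 + 99) - 95717)*(-160451) = (90 - 95717)*(-160451) = -95627*(-160451) = 15343447777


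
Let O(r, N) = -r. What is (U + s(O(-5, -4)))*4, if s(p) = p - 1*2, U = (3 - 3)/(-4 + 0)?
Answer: 12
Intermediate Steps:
U = 0 (U = 0/(-4) = 0*(-1/4) = 0)
s(p) = -2 + p (s(p) = p - 2 = -2 + p)
(U + s(O(-5, -4)))*4 = (0 + (-2 - 1*(-5)))*4 = (0 + (-2 + 5))*4 = (0 + 3)*4 = 3*4 = 12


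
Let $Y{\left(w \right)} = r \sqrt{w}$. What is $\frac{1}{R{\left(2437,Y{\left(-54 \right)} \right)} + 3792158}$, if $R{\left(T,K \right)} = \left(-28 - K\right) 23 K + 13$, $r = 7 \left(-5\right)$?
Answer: $\frac{77009}{409594245189} - \frac{980 i \sqrt{6}}{409594245189} \approx 1.8801 \cdot 10^{-7} - 5.8607 \cdot 10^{-9} i$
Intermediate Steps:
$r = -35$
$Y{\left(w \right)} = - 35 \sqrt{w}$
$R{\left(T,K \right)} = 13 + 23 K \left(-28 - K\right)$ ($R{\left(T,K \right)} = 23 K \left(-28 - K\right) + 13 = 13 + 23 K \left(-28 - K\right)$)
$\frac{1}{R{\left(2437,Y{\left(-54 \right)} \right)} + 3792158} = \frac{1}{\left(13 - 644 \left(- 35 \sqrt{-54}\right) - 23 \left(- 35 \sqrt{-54}\right)^{2}\right) + 3792158} = \frac{1}{\left(13 - 644 \left(- 35 \cdot 3 i \sqrt{6}\right) - 23 \left(- 35 \cdot 3 i \sqrt{6}\right)^{2}\right) + 3792158} = \frac{1}{\left(13 - 644 \left(- 105 i \sqrt{6}\right) - 23 \left(- 105 i \sqrt{6}\right)^{2}\right) + 3792158} = \frac{1}{\left(13 + 67620 i \sqrt{6} - -1521450\right) + 3792158} = \frac{1}{\left(13 + 67620 i \sqrt{6} + 1521450\right) + 3792158} = \frac{1}{\left(1521463 + 67620 i \sqrt{6}\right) + 3792158} = \frac{1}{5313621 + 67620 i \sqrt{6}}$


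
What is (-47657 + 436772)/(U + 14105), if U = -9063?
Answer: 389115/5042 ≈ 77.175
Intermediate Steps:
(-47657 + 436772)/(U + 14105) = (-47657 + 436772)/(-9063 + 14105) = 389115/5042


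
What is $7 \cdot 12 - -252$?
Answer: $336$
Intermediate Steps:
$7 \cdot 12 - -252 = 84 + 252 = 336$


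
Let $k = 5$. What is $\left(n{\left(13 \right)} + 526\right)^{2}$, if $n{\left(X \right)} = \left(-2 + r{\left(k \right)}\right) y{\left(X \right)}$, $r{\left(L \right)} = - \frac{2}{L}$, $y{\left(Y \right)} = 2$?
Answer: $\frac{6791236}{25} \approx 2.7165 \cdot 10^{5}$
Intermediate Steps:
$n{\left(X \right)} = - \frac{24}{5}$ ($n{\left(X \right)} = \left(-2 - \frac{2}{5}\right) 2 = \left(- \frac{12}{5}\right) 2 = - \frac{24}{5}$)
$\left(n{\left(13 \right)} + 526\right)^{2} = \left(- \frac{24}{5} + 526\right)^{2} = \left(\frac{2606}{5}\right)^{2} = \frac{6791236}{25}$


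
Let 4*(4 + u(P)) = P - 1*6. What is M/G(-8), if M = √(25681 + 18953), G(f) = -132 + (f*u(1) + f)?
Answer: -√44634/98 ≈ -2.1558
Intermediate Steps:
u(P) = -11/2 + P/4 (u(P) = -4 + (P - 1*6)/4 = -4 + (P - 6)/4 = -4 + (-6 + P)/4 = -4 + (-3/2 + P/4) = -11/2 + P/4)
G(f) = -132 - 17*f/4 (G(f) = -132 + (f*(-11/2 + (¼)*1) + f) = -132 + (f*(-11/2 + ¼) + f) = -132 + (f*(-21/4) + f) = -132 + (-21*f/4 + f) = -132 - 17*f/4)
M = √44634 ≈ 211.27
M/G(-8) = √44634/(-132 - 17/4*(-8)) = √44634/(-132 + 34) = √44634/(-98) = √44634*(-1/98) = -√44634/98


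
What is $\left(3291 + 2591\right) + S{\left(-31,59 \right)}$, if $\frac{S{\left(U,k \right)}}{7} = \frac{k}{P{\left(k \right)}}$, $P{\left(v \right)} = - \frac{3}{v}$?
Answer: $- \frac{6721}{3} \approx -2240.3$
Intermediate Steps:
$S{\left(U,k \right)} = - \frac{7 k^{2}}{3}$ ($S{\left(U,k \right)} = 7 \frac{k}{\left(-3\right) \frac{1}{k}} = 7 k \left(- \frac{k}{3}\right) = 7 \left(- \frac{k^{2}}{3}\right) = - \frac{7 k^{2}}{3}$)
$\left(3291 + 2591\right) + S{\left(-31,59 \right)} = \left(3291 + 2591\right) - \frac{7 \cdot 59^{2}}{3} = 5882 - \frac{24367}{3} = - \frac{6721}{3}$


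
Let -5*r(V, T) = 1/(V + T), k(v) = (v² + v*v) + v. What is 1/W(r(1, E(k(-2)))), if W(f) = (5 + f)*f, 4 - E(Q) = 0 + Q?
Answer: 25/26 ≈ 0.96154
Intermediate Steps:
k(v) = v + 2*v² (k(v) = (v² + v²) + v = 2*v² + v = v + 2*v²)
E(Q) = 4 - Q (E(Q) = 4 - (0 + Q) = 4 - Q)
r(V, T) = -1/(5*(T + V)) (r(V, T) = -1/(5*(V + T)) = -1/(5*(T + V)))
W(f) = f*(5 + f)
1/W(r(1, E(k(-2)))) = 1/((-1/(5*(4 - (-2)*(1 + 2*(-2))) + 5*1))*(5 - 1/(5*(4 - (-2)*(1 + 2*(-2))) + 5*1))) = 1/((-1/(5*(4 - (-2)*(1 - 4)) + 5))*(5 - 1/(5*(4 - (-2)*(1 - 4)) + 5))) = 1/((-1/(5*(4 - (-2)*(-3)) + 5))*(5 - 1/(5*(4 - (-2)*(-3)) + 5))) = 1/((-1/(5*(4 - 1*6) + 5))*(5 - 1/(5*(4 - 1*6) + 5))) = 1/((-1/(5*(4 - 6) + 5))*(5 - 1/(5*(4 - 6) + 5))) = 1/((-1/(5*(-2) + 5))*(5 - 1/(5*(-2) + 5))) = 1/((-1/(-10 + 5))*(5 - 1/(-10 + 5))) = 1/((-1/(-5))*(5 - 1/(-5))) = 1/((-1*(-⅕))*(5 - 1*(-⅕))) = 1/((5 + ⅕)/5) = 1/((⅕)*(26/5)) = 1/(26/25) = 25/26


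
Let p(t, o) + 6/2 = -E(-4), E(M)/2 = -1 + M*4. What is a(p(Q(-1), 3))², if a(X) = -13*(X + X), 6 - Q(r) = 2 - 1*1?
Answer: 649636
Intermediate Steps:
E(M) = -2 + 8*M (E(M) = 2*(-1 + M*4) = 2*(-1 + 4*M) = -2 + 8*M)
Q(r) = 5 (Q(r) = 6 - (2 - 1*1) = 6 - (2 - 1) = 6 - 1*1 = 6 - 1 = 5)
p(t, o) = 31 (p(t, o) = -3 - (-2 + 8*(-4)) = -3 - (-2 - 32) = -3 - 1*(-34) = -3 + 34 = 31)
a(X) = -26*X
a(p(Q(-1), 3))² = (-26*31)² = (-806)² = 649636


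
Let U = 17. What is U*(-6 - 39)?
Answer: -765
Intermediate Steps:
U*(-6 - 39) = 17*(-6 - 39) = 17*(-45) = -765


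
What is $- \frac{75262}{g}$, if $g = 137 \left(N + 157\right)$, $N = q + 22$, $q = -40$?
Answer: $- \frac{75262}{19043} \approx -3.9522$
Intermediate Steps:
$N = -18$ ($N = -40 + 22 = -18$)
$g = 19043$ ($g = 137 \left(-18 + 157\right) = 137 \cdot 139 = 19043$)
$- \frac{75262}{g} = - \frac{75262}{19043}$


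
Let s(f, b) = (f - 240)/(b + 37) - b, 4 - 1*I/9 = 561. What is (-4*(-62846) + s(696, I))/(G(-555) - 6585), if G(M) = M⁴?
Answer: 159478877/59014983092880 ≈ 2.7023e-6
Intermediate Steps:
I = -5013 (I = 36 - 9*561 = 36 - 5049 = -5013)
s(f, b) = -b + (-240 + f)/(37 + b) (s(f, b) = (-240 + f)/(37 + b) - b = -b + (-240 + f)/(37 + b))
(-4*(-62846) + s(696, I))/(G(-555) - 6585) = (-4*(-62846) + (-240 + 696 - 1*(-5013)² - 37*(-5013))/(37 - 5013))/((-555)⁴ - 6585) = (251384 + (-240 + 696 - 1*25130169 + 185481)/(-4976))/(94879400625 - 6585) = (251384 - (-240 + 696 - 25130169 + 185481)/4976)/94879394040 = (251384 - 1/4976*(-24944232))*(1/94879394040) = (251384 + 3118029/622)*(1/94879394040) = (159478877/622)*(1/94879394040) = 159478877/59014983092880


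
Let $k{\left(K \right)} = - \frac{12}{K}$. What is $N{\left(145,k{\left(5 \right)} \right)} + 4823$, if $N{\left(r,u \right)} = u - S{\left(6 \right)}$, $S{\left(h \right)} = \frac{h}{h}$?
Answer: $\frac{24098}{5} \approx 4819.6$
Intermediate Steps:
$S{\left(h \right)} = 1$
$N{\left(r,u \right)} = -1 + u$ ($N{\left(r,u \right)} = u - 1 = -1 + u$)
$N{\left(145,k{\left(5 \right)} \right)} + 4823 = \left(-1 - \frac{12}{5}\right) + 4823 = - \frac{17}{5} + 4823 = \frac{24098}{5}$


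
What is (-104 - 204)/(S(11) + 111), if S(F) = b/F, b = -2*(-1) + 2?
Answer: -484/175 ≈ -2.7657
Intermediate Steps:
b = 4 (b = 2 + 2 = 4)
S(F) = 4/F
(-104 - 204)/(S(11) + 111) = (-104 - 204)/(4/11 + 111) = -308/(4*(1/11) + 111) = -308/(4/11 + 111) = -308/1225/11 = -308*11/1225 = -484/175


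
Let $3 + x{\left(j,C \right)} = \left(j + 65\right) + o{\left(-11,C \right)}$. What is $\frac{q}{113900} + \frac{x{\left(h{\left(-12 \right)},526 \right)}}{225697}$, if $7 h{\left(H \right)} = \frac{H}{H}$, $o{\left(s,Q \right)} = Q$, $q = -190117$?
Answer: $- \frac{299892929543}{179948218100} \approx -1.6666$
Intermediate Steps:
$h{\left(H \right)} = \frac{1}{7}$ ($h{\left(H \right)} = \frac{H \frac{1}{H}}{7} = \frac{1}{7} \cdot 1 = \frac{1}{7}$)
$x{\left(j,C \right)} = 62 + C + j$ ($x{\left(j,C \right)} = -3 + \left(\left(j + 65\right) + C\right) = -3 + \left(\left(65 + j\right) + C\right) = -3 + \left(65 + C + j\right) = 62 + C + j$)
$\frac{q}{113900} + \frac{x{\left(h{\left(-12 \right)},526 \right)}}{225697} = - \frac{190117}{113900} + \frac{62 + 526 + \frac{1}{7}}{225697} = \left(-190117\right) \frac{1}{113900} + \frac{4117}{7} \cdot \frac{1}{225697} = - \frac{190117}{113900} + \frac{4117}{1579879} = - \frac{299892929543}{179948218100}$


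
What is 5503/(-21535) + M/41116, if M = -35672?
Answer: -248614467/221358265 ≈ -1.1231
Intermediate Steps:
5503/(-21535) + M/41116 = 5503/(-21535) - 35672/41116 = 5503*(-1/21535) - 35672*1/41116 = -5503/21535 - 8918/10279 = -248614467/221358265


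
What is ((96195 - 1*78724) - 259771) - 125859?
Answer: -368159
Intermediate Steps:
((96195 - 1*78724) - 259771) - 125859 = ((96195 - 78724) - 259771) - 125859 = (17471 - 259771) - 125859 = -242300 - 125859 = -368159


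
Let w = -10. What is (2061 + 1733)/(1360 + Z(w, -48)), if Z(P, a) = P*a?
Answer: 1897/920 ≈ 2.0620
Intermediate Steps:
(2061 + 1733)/(1360 + Z(w, -48)) = (2061 + 1733)/(1360 - 10*(-48)) = 3794/(1360 + 480) = 3794/1840 = 3794*(1/1840) = 1897/920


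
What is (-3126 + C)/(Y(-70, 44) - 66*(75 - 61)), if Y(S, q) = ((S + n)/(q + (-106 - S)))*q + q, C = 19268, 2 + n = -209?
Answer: -4612/693 ≈ -6.6551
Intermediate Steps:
n = -211 (n = -2 - 209 = -211)
Y(S, q) = q + q*(-211 + S)/(-106 + q - S) (Y(S, q) = ((S - 211)/(q + (-106 - S)))*q + q = ((-211 + S)/(-106 + q - S))*q + q = q*(-211 + S)/(-106 + q - S) + q = q + q*(-211 + S)/(-106 + q - S))
(-3126 + C)/(Y(-70, 44) - 66*(75 - 61)) = (-3126 + 19268)/(44*(-317 + 44)/(-106 + 44 - 1*(-70)) - 66*(75 - 61)) = 16142/(44*(-273)/(-106 + 44 + 70) - 66*14) = 16142/(44*(-273)/8 - 924) = 16142/(44*(⅛)*(-273) - 924) = 16142/(-3003/2 - 924) = 16142/(-4851/2) = 16142*(-2/4851) = -4612/693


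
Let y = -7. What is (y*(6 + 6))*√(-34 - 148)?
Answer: -84*I*√182 ≈ -1133.2*I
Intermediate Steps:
(y*(6 + 6))*√(-34 - 148) = (-7*(6 + 6))*√(-34 - 148) = (-7*12)*√(-182) = -84*I*√182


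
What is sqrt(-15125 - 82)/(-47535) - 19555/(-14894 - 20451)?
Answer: 3911/7069 - I*sqrt(15207)/47535 ≈ 0.55326 - 0.0025942*I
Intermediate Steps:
sqrt(-15125 - 82)/(-47535) - 19555/(-14894 - 20451) = sqrt(-15207)*(-1/47535) - 19555/(-35345) = (I*sqrt(15207))*(-1/47535) - 19555*(-1/35345) = -I*sqrt(15207)/47535 + 3911/7069 = 3911/7069 - I*sqrt(15207)/47535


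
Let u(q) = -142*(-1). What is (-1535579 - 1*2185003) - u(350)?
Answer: -3720724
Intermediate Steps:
u(q) = 142
(-1535579 - 1*2185003) - u(350) = (-1535579 - 1*2185003) - 1*142 = (-1535579 - 2185003) - 142 = -3720582 - 142 = -3720724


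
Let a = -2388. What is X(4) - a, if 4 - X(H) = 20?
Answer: 2372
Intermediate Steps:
X(H) = -16 (X(H) = 4 - 1*20 = 4 - 20 = -16)
X(4) - a = -16 - 1*(-2388) = -16 + 2388 = 2372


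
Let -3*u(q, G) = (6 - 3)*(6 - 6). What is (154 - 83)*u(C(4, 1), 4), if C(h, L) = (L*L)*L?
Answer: 0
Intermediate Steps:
C(h, L) = L³ (C(h, L) = L²*L = L³)
u(q, G) = 0 (u(q, G) = -(6 - 3)*(6 - 6)/3 = -0 = -⅓*0 = 0)
(154 - 83)*u(C(4, 1), 4) = (154 - 83)*0 = 71*0 = 0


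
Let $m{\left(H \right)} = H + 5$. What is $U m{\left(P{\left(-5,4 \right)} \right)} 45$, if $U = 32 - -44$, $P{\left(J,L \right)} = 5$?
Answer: $34200$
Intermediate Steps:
$U = 76$ ($U = 32 + 44 = 76$)
$m{\left(H \right)} = 5 + H$
$U m{\left(P{\left(-5,4 \right)} \right)} 45 = 76 \left(5 + 5\right) 45 = 76 \cdot 10 \cdot 45 = 760 \cdot 45 = 34200$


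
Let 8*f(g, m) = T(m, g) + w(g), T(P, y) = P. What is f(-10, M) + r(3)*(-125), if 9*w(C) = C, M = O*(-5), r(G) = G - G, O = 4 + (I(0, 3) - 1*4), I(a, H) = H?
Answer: -145/72 ≈ -2.0139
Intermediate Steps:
O = 3 (O = 4 + (3 - 1*4) = 4 + (3 - 4) = 4 - 1 = 3)
r(G) = 0
M = -15 (M = 3*(-5) = -15)
w(C) = C/9
f(g, m) = m/8 + g/72 (f(g, m) = (m + g/9)/8 = m/8 + g/72)
f(-10, M) + r(3)*(-125) = ((1/8)*(-15) + (1/72)*(-10)) + 0*(-125) = (-15/8 - 5/36) + 0 = -145/72 + 0 = -145/72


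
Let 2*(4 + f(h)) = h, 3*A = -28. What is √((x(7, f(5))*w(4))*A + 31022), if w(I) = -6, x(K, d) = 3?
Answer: √31190 ≈ 176.61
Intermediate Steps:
A = -28/3 (A = (⅓)*(-28) = -28/3 ≈ -9.3333)
f(h) = -4 + h/2
√((x(7, f(5))*w(4))*A + 31022) = √((3*(-6))*(-28/3) + 31022) = √(-18*(-28/3) + 31022) = √(168 + 31022) = √31190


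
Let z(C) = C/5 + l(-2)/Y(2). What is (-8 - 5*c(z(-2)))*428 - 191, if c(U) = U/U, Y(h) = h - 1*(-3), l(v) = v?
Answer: -5755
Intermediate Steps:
Y(h) = 3 + h (Y(h) = h + 3 = 3 + h)
z(C) = -⅖ + C/5 (z(C) = C/5 - 2/(3 + 2) = C*(⅕) - 2/5 = C/5 - 2*⅕ = C/5 - ⅖ = -⅖ + C/5)
c(U) = 1
(-8 - 5*c(z(-2)))*428 - 191 = (-8 - 5*1)*428 - 191 = (-8 - 5)*428 - 191 = -13*428 - 191 = -5564 - 191 = -5755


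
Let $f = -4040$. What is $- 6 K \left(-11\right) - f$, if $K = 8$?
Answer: $4568$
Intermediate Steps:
$- 6 K \left(-11\right) - f = \left(-6\right) 8 \left(-11\right) - -4040 = \left(-48\right) \left(-11\right) + 4040 = 528 + 4040 = 4568$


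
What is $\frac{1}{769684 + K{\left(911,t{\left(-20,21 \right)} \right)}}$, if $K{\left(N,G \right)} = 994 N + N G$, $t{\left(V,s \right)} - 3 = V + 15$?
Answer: $\frac{1}{1673396} \approx 5.9759 \cdot 10^{-7}$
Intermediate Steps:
$t{\left(V,s \right)} = 18 + V$ ($t{\left(V,s \right)} = 3 + \left(V + 15\right) = 3 + \left(15 + V\right) = 18 + V$)
$K{\left(N,G \right)} = 994 N + G N$
$\frac{1}{769684 + K{\left(911,t{\left(-20,21 \right)} \right)}} = \frac{1}{769684 + 911 \left(994 + \left(18 - 20\right)\right)} = \frac{1}{769684 + 911 \left(994 - 2\right)} = \frac{1}{769684 + 911 \cdot 992} = \frac{1}{769684 + 903712} = \frac{1}{1673396}$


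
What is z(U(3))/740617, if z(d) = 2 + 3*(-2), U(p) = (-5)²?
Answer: -4/740617 ≈ -5.4009e-6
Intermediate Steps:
U(p) = 25
z(d) = -4 (z(d) = 2 - 6 = -4)
z(U(3))/740617 = -4/740617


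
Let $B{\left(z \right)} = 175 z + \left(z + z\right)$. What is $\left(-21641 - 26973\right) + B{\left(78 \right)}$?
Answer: $-34808$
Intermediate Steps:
$B{\left(z \right)} = 177 z$ ($B{\left(z \right)} = 175 z + 2 z = 177 z$)
$\left(-21641 - 26973\right) + B{\left(78 \right)} = \left(-21641 - 26973\right) + 177 \cdot 78 = -48614 + 13806 = -34808$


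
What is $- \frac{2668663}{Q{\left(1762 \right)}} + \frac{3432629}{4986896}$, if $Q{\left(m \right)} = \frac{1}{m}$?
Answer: $- \frac{23449303604731947}{4986896} \approx -4.7022 \cdot 10^{9}$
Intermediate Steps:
$- \frac{2668663}{Q{\left(1762 \right)}} + \frac{3432629}{4986896} = - \frac{2668663}{\frac{1}{1762}} + \frac{3432629}{4986896} = - 2668663 \frac{1}{\frac{1}{1762}} + 3432629 \cdot \frac{1}{4986896} = \left(-2668663\right) 1762 + \frac{3432629}{4986896} = -4702184206 + \frac{3432629}{4986896} = - \frac{23449303604731947}{4986896}$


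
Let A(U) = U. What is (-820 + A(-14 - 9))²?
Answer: 710649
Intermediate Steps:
(-820 + A(-14 - 9))² = (-820 + (-14 - 9))² = (-820 - 23)² = (-843)² = 710649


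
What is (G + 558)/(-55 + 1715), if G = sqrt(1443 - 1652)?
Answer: 279/830 + I*sqrt(209)/1660 ≈ 0.33614 + 0.0087089*I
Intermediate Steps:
G = I*sqrt(209) (G = sqrt(-209) = I*sqrt(209) ≈ 14.457*I)
(G + 558)/(-55 + 1715) = (I*sqrt(209) + 558)/(-55 + 1715) = (558 + I*sqrt(209))/1660 = (558 + I*sqrt(209))*(1/1660) = 279/830 + I*sqrt(209)/1660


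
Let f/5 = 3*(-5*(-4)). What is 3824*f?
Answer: 1147200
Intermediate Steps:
f = 300 (f = 5*(3*(-5*(-4))) = 5*(3*20) = 5*60 = 300)
3824*f = 3824*300 = 1147200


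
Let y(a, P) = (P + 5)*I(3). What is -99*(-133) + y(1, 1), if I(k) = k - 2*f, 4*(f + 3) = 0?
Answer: 13221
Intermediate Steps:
f = -3 (f = -3 + (¼)*0 = -3 + 0 = -3)
I(k) = 6 + k (I(k) = k - 2*(-3) = k + 6 = 6 + k)
y(a, P) = 45 + 9*P (y(a, P) = (P + 5)*(6 + 3) = (5 + P)*9 = 45 + 9*P)
-99*(-133) + y(1, 1) = -99*(-133) + (45 + 9*1) = 13167 + (45 + 9) = 13167 + 54 = 13221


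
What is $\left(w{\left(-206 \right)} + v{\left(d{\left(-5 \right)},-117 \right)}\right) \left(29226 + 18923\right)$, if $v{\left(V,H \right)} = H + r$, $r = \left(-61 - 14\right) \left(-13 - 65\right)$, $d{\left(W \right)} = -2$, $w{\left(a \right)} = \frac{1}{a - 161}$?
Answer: $\frac{101305977490}{367} \approx 2.7604 \cdot 10^{8}$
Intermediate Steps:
$w{\left(a \right)} = \frac{1}{-161 + a}$
$r = 5850$ ($r = \left(-75\right) \left(-78\right) = 5850$)
$v{\left(V,H \right)} = 5850 + H$ ($v{\left(V,H \right)} = H + 5850 = 5850 + H$)
$\left(w{\left(-206 \right)} + v{\left(d{\left(-5 \right)},-117 \right)}\right) \left(29226 + 18923\right) = \left(\frac{1}{-161 - 206} + \left(5850 - 117\right)\right) \left(29226 + 18923\right) = \left(\frac{1}{-367} + 5733\right) 48149 = \left(- \frac{1}{367} + 5733\right) 48149 = \frac{2104010}{367} \cdot 48149 = \frac{101305977490}{367}$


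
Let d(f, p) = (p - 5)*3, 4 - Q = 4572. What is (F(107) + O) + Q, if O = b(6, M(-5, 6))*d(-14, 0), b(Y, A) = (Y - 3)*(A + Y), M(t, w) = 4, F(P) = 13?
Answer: -5005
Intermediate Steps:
Q = -4568 (Q = 4 - 1*4572 = 4 - 4572 = -4568)
d(f, p) = -15 + 3*p (d(f, p) = (-5 + p)*3 = -15 + 3*p)
b(Y, A) = (-3 + Y)*(A + Y)
O = -450 (O = (6**2 - 3*4 - 3*6 + 4*6)*(-15 + 3*0) = (36 - 12 - 18 + 24)*(-15 + 0) = 30*(-15) = -450)
(F(107) + O) + Q = (13 - 450) - 4568 = -437 - 4568 = -5005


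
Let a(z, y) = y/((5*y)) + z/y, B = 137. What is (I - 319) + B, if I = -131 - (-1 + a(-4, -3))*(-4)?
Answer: -4663/15 ≈ -310.87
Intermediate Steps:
a(z, y) = ⅕ + z/y (a(z, y) = y*(1/(5*y)) + z/y = ⅕ + z/y)
I = -1933/15 (I = -131 - (-1 + (-4 + (⅕)*(-3))/(-3))*(-4) = -131 - (-1 - (-4 - ⅗)/3)*(-4) = -131 - (-1 - ⅓*(-23/5))*(-4) = -131 - (-1 + 23/15)*(-4) = -131 - 8*(-4)/15 = -131 - 1*(-32/15) = -131 + 32/15 = -1933/15 ≈ -128.87)
(I - 319) + B = (-1933/15 - 319) + 137 = -6718/15 + 137 = -4663/15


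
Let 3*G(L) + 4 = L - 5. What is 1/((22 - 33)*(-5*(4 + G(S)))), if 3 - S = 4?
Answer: 3/110 ≈ 0.027273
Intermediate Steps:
S = -1 (S = 3 - 1*4 = 3 - 4 = -1)
G(L) = -3 + L/3 (G(L) = -4/3 + (L - 5)/3 = -4/3 + (-5 + L)/3 = -4/3 + (-5/3 + L/3) = -3 + L/3)
1/((22 - 33)*(-5*(4 + G(S)))) = 1/((22 - 33)*(-5*(4 + (-3 + (⅓)*(-1))))) = 1/(-(-55)*(4 + (-3 - ⅓))) = 1/(-(-55)*(4 - 10/3)) = 1/(-(-55)*2/3) = 1/(-11*(-10/3)) = 1/(110/3) = 3/110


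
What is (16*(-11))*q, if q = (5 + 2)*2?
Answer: -2464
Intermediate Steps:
q = 14 (q = 7*2 = 14)
(16*(-11))*q = (16*(-11))*14 = -176*14 = -2464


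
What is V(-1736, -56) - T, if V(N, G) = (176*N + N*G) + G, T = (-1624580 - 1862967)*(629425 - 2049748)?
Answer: -4953443426057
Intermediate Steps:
T = 4953443217681 (T = -3487547*(-1420323) = 4953443217681)
V(N, G) = G + 176*N + G*N (V(N, G) = (176*N + G*N) + G = G + 176*N + G*N)
V(-1736, -56) - T = (-56 + 176*(-1736) - 56*(-1736)) - 1*4953443217681 = (-56 - 305536 + 97216) - 4953443217681 = -208376 - 4953443217681 = -4953443426057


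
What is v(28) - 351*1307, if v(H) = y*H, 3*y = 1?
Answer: -1376243/3 ≈ -4.5875e+5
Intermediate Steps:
y = ⅓ (y = (⅓)*1 = ⅓ ≈ 0.33333)
v(H) = H/3
v(28) - 351*1307 = (⅓)*28 - 351*1307 = 28/3 - 458757 = -1376243/3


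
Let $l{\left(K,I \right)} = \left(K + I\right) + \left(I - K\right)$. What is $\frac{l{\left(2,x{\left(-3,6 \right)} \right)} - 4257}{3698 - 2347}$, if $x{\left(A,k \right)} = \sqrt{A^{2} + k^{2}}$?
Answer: $- \frac{4257}{1351} + \frac{6 \sqrt{5}}{1351} \approx -3.1411$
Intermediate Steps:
$l{\left(K,I \right)} = 2 I$ ($l{\left(K,I \right)} = \left(I + K\right) + \left(I - K\right) = 2 I$)
$\frac{l{\left(2,x{\left(-3,6 \right)} \right)} - 4257}{3698 - 2347} = \frac{2 \sqrt{\left(-3\right)^{2} + 6^{2}} - 4257}{3698 - 2347} = \frac{2 \sqrt{9 + 36} - 4257}{1351} = \left(2 \sqrt{45} - 4257\right) \frac{1}{1351} = \left(2 \cdot 3 \sqrt{5} - 4257\right) \frac{1}{1351} = \left(6 \sqrt{5} - 4257\right) \frac{1}{1351} = \left(-4257 + 6 \sqrt{5}\right) \frac{1}{1351} = - \frac{4257}{1351} + \frac{6 \sqrt{5}}{1351}$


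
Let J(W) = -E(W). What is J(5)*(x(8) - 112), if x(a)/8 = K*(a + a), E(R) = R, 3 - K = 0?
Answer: -1360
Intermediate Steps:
K = 3 (K = 3 - 1*0 = 3 + 0 = 3)
x(a) = 48*a (x(a) = 8*(3*(a + a)) = 8*(3*(2*a)) = 8*(6*a) = 48*a)
J(W) = -W
J(5)*(x(8) - 112) = (-1*5)*(48*8 - 112) = -5*(384 - 112) = -5*272 = -1360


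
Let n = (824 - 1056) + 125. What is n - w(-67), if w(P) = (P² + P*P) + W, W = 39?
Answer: -9124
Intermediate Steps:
n = -107 (n = -232 + 125 = -107)
w(P) = 39 + 2*P² (w(P) = (P² + P*P) + 39 = (P² + P²) + 39 = 2*P² + 39 = 39 + 2*P²)
n - w(-67) = -107 - (39 + 2*(-67)²) = -107 - (39 + 2*4489) = -107 - (39 + 8978) = -107 - 1*9017 = -107 - 9017 = -9124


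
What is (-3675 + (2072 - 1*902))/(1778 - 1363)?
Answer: -501/83 ≈ -6.0361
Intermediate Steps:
(-3675 + (2072 - 1*902))/(1778 - 1363) = (-3675 + (2072 - 902))/415 = (-3675 + 1170)*(1/415) = -2505*1/415 = -501/83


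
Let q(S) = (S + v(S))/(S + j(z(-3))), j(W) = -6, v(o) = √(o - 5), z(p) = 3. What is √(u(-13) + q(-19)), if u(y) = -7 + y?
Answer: √(-481 - 2*I*√6)/5 ≈ 0.022337 - 4.3864*I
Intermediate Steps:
v(o) = √(-5 + o)
q(S) = (S + √(-5 + S))/(-6 + S) (q(S) = (S + √(-5 + S))/(S - 6) = (S + √(-5 + S))/(-6 + S))
√(u(-13) + q(-19)) = √((-7 - 13) + (-19 + √(-5 - 19))/(-6 - 19)) = √(-20 + (-19 + √(-24))/(-25)) = √(-20 - (-19 + 2*I*√6)/25) = √(-20 + (19/25 - 2*I*√6/25)) = √(-481/25 - 2*I*√6/25)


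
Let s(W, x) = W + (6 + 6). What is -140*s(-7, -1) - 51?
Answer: -751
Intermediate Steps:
s(W, x) = 12 + W (s(W, x) = W + 12 = 12 + W)
-140*s(-7, -1) - 51 = -140*(12 - 7) - 51 = -140*5 - 51 = -700 - 51 = -751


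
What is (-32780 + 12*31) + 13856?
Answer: -18552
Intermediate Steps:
(-32780 + 12*31) + 13856 = (-32780 + 372) + 13856 = -32408 + 13856 = -18552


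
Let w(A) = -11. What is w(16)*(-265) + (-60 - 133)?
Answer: 2722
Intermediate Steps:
w(16)*(-265) + (-60 - 133) = -11*(-265) + (-60 - 133) = 2915 - 193 = 2722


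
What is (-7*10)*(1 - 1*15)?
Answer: 980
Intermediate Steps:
(-7*10)*(1 - 1*15) = -70*(1 - 15) = -70*(-14) = 980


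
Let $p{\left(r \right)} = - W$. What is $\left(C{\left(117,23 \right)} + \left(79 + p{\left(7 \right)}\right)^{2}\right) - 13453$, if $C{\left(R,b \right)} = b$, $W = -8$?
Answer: $-5861$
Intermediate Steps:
$p{\left(r \right)} = 8$ ($p{\left(r \right)} = \left(-1\right) \left(-8\right) = 8$)
$\left(C{\left(117,23 \right)} + \left(79 + p{\left(7 \right)}\right)^{2}\right) - 13453 = \left(23 + \left(79 + 8\right)^{2}\right) - 13453 = \left(23 + 87^{2}\right) - 13453 = \left(23 + 7569\right) - 13453 = 7592 - 13453 = -5861$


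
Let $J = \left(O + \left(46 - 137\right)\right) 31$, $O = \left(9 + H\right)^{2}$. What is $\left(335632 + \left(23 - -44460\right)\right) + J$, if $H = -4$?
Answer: $378069$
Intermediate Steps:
$O = 25$ ($O = \left(9 - 4\right)^{2} = 5^{2} = 25$)
$J = -2046$ ($J = \left(25 + \left(46 - 137\right)\right) 31 = \left(25 - 91\right) 31 = \left(-66\right) 31 = -2046$)
$\left(335632 + \left(23 - -44460\right)\right) + J = \left(335632 + \left(23 - -44460\right)\right) - 2046 = \left(335632 + \left(23 + 44460\right)\right) - 2046 = \left(335632 + 44483\right) - 2046 = 380115 - 2046 = 378069$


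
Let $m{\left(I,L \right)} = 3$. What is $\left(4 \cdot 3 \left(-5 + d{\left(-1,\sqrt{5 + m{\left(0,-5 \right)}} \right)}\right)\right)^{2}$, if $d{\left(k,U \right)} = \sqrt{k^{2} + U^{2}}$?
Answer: $576$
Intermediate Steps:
$d{\left(k,U \right)} = \sqrt{U^{2} + k^{2}}$
$\left(4 \cdot 3 \left(-5 + d{\left(-1,\sqrt{5 + m{\left(0,-5 \right)}} \right)}\right)\right)^{2} = \left(4 \cdot 3 \left(-5 + \sqrt{\left(\sqrt{5 + 3}\right)^{2} + \left(-1\right)^{2}}\right)\right)^{2} = \left(12 \left(-5 + \sqrt{\left(\sqrt{8}\right)^{2} + 1}\right)\right)^{2} = \left(12 \left(-5 + \sqrt{\left(2 \sqrt{2}\right)^{2} + 1}\right)\right)^{2} = \left(12 \left(-5 + \sqrt{8 + 1}\right)\right)^{2} = \left(12 \left(-5 + \sqrt{9}\right)\right)^{2} = \left(12 \left(-5 + 3\right)\right)^{2} = \left(12 \left(-2\right)\right)^{2} = \left(-24\right)^{2} = 576$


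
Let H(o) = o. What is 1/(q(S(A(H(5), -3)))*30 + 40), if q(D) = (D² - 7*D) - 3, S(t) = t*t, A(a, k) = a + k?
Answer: -1/410 ≈ -0.0024390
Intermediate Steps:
S(t) = t²
q(D) = -3 + D² - 7*D
1/(q(S(A(H(5), -3)))*30 + 40) = 1/((-3 + ((5 - 3)²)² - 7*(5 - 3)²)*30 + 40) = 1/((-3 + (2²)² - 7*2²)*30 + 40) = 1/((-3 + 4² - 7*4)*30 + 40) = 1/((-3 + 16 - 28)*30 + 40) = 1/(-15*30 + 40) = 1/(-450 + 40) = 1/(-410) = -1/410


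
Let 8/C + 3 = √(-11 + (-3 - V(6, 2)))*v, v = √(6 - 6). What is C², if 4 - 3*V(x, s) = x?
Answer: 64/9 ≈ 7.1111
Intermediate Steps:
V(x, s) = 4/3 - x/3
v = 0 (v = √0 = 0)
C = -8/3 (C = 8/(-3 + √(-11 + (-3 - (4/3 - ⅓*6)))*0) = 8/(-3 + √(-11 + (-3 - (4/3 - 2)))*0) = 8/(-3 + √(-11 + (-3 - 1*(-⅔)))*0) = 8/(-3 + √(-11 + (-3 + ⅔))*0) = 8/(-3 + √(-11 - 7/3)*0) = 8/(-3 + √(-40/3)*0) = 8/(-3 + (2*I*√30/3)*0) = 8/(-3 + 0) = 8/(-3) = 8*(-⅓) = -8/3 ≈ -2.6667)
C² = (-8/3)² = 64/9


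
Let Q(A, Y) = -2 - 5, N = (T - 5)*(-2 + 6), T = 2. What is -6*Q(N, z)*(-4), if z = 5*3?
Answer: -168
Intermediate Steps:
z = 15
N = -12 (N = (2 - 5)*(-2 + 6) = -3*4 = -12)
Q(A, Y) = -7
-6*Q(N, z)*(-4) = -6*(-7)*(-4) = 42*(-4) = -168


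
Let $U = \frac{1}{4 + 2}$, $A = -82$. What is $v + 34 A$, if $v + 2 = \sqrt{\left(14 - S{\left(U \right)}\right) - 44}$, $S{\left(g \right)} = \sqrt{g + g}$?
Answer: $-2790 + \frac{i \sqrt{270 + 3 \sqrt{3}}}{3} \approx -2790.0 + 5.5297 i$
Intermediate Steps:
$U = \frac{1}{6} \approx 0.16667$
$S{\left(g \right)} = \sqrt{2} \sqrt{g}$ ($S{\left(g \right)} = \sqrt{2 g} = \sqrt{2} \sqrt{g}$)
$v = -2 + \sqrt{-30 - \frac{\sqrt{3}}{3}}$ ($v = -2 + \sqrt{\left(14 - \frac{\sqrt{2}}{\sqrt{6}}\right) - 44} = -2 + \sqrt{\left(14 - \sqrt{2} \frac{\sqrt{6}}{6}\right) - 44} = -2 + \sqrt{\left(14 - \frac{\sqrt{3}}{3}\right) - 44} = -2 + \sqrt{-30 - \frac{\sqrt{3}}{3}} \approx -2.0 + 5.5297 i$)
$v + 34 A = \left(-2 + \frac{i \sqrt{270 + 3 \sqrt{3}}}{3}\right) + 34 \left(-82\right) = \left(-2 + \frac{i \sqrt{270 + 3 \sqrt{3}}}{3}\right) - 2788 = -2790 + \frac{i \sqrt{270 + 3 \sqrt{3}}}{3}$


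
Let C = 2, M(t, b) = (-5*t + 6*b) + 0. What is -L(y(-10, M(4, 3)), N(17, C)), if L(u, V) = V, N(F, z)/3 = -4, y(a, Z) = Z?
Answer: 12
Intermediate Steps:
M(t, b) = -5*t + 6*b
N(F, z) = -12 (N(F, z) = 3*(-4) = -12)
-L(y(-10, M(4, 3)), N(17, C)) = -1*(-12) = 12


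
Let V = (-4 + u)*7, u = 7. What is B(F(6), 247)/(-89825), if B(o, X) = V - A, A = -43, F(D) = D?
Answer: -64/89825 ≈ -0.00071250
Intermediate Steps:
V = 21 (V = (-4 + 7)*7 = 3*7 = 21)
B(o, X) = 64 (B(o, X) = 21 - 1*(-43) = 21 + 43 = 64)
B(F(6), 247)/(-89825) = 64/(-89825) = 64*(-1/89825) = -64/89825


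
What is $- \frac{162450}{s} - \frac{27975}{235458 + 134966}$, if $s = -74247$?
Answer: $\frac{19366106325}{9167623576} \approx 2.1124$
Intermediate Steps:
$- \frac{162450}{s} - \frac{27975}{235458 + 134966} = - \frac{162450}{-74247} - \frac{27975}{235458 + 134966} = \left(-162450\right) \left(- \frac{1}{74247}\right) - \frac{27975}{370424} = \frac{54150}{24749} - \frac{27975}{370424} = \frac{19366106325}{9167623576}$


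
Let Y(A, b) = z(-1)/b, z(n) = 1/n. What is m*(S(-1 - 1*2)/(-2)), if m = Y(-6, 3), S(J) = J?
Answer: -½ ≈ -0.50000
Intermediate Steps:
Y(A, b) = -1/b (Y(A, b) = 1/((-1)*b) = -1/b)
m = -⅓ (m = -1/3 = -1*⅓ = -⅓ ≈ -0.33333)
m*(S(-1 - 1*2)/(-2)) = -(-1 - 1*2)/(3*(-2)) = -(-1 - 2)*(-1)/(3*2) = -(-1)*(-1)/2 = -⅓*3/2 = -½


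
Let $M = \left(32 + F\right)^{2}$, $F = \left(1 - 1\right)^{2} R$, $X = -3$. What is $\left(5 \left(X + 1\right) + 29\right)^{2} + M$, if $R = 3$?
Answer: $1385$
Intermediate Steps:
$F = 0$ ($F = \left(1 - 1\right)^{2} \cdot 3 = 0^{2} \cdot 3 = 0 \cdot 3 = 0$)
$M = 1024$ ($M = \left(32 + 0\right)^{2} = 32^{2} = 1024$)
$\left(5 \left(X + 1\right) + 29\right)^{2} + M = \left(5 \left(-3 + 1\right) + 29\right)^{2} + 1024 = \left(5 \left(-2\right) + 29\right)^{2} + 1024 = \left(-10 + 29\right)^{2} + 1024 = 19^{2} + 1024 = 361 + 1024 = 1385$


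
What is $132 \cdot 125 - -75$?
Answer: $16575$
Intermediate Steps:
$132 \cdot 125 - -75 = 16500 + 75 = 16575$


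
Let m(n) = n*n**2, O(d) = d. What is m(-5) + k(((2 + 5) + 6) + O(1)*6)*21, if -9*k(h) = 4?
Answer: -403/3 ≈ -134.33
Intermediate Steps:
k(h) = -4/9 (k(h) = -1/9*4 = -4/9)
m(n) = n**3
m(-5) + k(((2 + 5) + 6) + O(1)*6)*21 = (-5)**3 - 4/9*21 = -125 - 28/3 = -403/3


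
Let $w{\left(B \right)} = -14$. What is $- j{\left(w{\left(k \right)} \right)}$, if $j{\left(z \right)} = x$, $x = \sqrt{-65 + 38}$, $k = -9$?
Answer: $- 3 i \sqrt{3} \approx - 5.1962 i$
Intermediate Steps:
$x = 3 i \sqrt{3}$ ($x = \sqrt{-27} = 3 i \sqrt{3} \approx 5.1962 i$)
$j{\left(z \right)} = 3 i \sqrt{3}$
$- j{\left(w{\left(k \right)} \right)} = - 3 i \sqrt{3}$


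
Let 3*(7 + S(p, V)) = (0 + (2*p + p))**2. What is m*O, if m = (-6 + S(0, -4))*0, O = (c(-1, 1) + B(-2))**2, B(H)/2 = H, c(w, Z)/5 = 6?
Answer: 0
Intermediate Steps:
S(p, V) = -7 + 3*p**2 (S(p, V) = -7 + (0 + (2*p + p))**2/3 = -7 + (0 + 3*p)**2/3 = -7 + (3*p)**2/3 = -7 + (9*p**2)/3 = -7 + 3*p**2)
c(w, Z) = 30 (c(w, Z) = 5*6 = 30)
B(H) = 2*H
O = 676 (O = (30 + 2*(-2))**2 = (30 - 4)**2 = 26**2 = 676)
m = 0 (m = (-6 + (-7 + 3*0**2))*0 = (-6 + (-7 + 3*0))*0 = (-6 + (-7 + 0))*0 = (-6 - 7)*0 = -13*0 = 0)
m*O = 0*676 = 0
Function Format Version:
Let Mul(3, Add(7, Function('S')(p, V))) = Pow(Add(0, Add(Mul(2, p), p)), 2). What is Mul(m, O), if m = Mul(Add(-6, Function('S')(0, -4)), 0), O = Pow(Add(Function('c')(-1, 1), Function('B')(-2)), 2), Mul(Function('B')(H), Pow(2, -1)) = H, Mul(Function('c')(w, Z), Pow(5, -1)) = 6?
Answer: 0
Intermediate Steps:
Function('S')(p, V) = Add(-7, Mul(3, Pow(p, 2))) (Function('S')(p, V) = Add(-7, Mul(Rational(1, 3), Pow(Add(0, Add(Mul(2, p), p)), 2))) = Add(-7, Mul(Rational(1, 3), Pow(Add(0, Mul(3, p)), 2))) = Add(-7, Mul(Rational(1, 3), Pow(Mul(3, p), 2))) = Add(-7, Mul(Rational(1, 3), Mul(9, Pow(p, 2)))) = Add(-7, Mul(3, Pow(p, 2))))
Function('c')(w, Z) = 30 (Function('c')(w, Z) = Mul(5, 6) = 30)
Function('B')(H) = Mul(2, H)
O = 676 (O = Pow(Add(30, Mul(2, -2)), 2) = Pow(Add(30, -4), 2) = Pow(26, 2) = 676)
m = 0 (m = Mul(Add(-6, Add(-7, Mul(3, Pow(0, 2)))), 0) = Mul(Add(-6, Add(-7, Mul(3, 0))), 0) = Mul(Add(-6, Add(-7, 0)), 0) = Mul(Add(-6, -7), 0) = Mul(-13, 0) = 0)
Mul(m, O) = Mul(0, 676) = 0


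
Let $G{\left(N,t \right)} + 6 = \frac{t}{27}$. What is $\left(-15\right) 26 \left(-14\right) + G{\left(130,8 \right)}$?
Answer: $\frac{147266}{27} \approx 5454.3$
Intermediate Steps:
$G{\left(N,t \right)} = -6 + \frac{t}{27}$
$\left(-15\right) 26 \left(-14\right) + G{\left(130,8 \right)} = \left(-15\right) 26 \left(-14\right) + \left(-6 + \frac{1}{27} \cdot 8\right) = \left(-390\right) \left(-14\right) + \left(-6 + \frac{8}{27}\right) = 5460 - \frac{154}{27} = \frac{147266}{27}$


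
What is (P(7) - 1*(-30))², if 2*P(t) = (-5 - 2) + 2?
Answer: 3025/4 ≈ 756.25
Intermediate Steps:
P(t) = -5/2 (P(t) = ((-5 - 2) + 2)/2 = (-7 + 2)/2 = (½)*(-5) = -5/2)
(P(7) - 1*(-30))² = (-5/2 - 1*(-30))² = (-5/2 + 30)² = (55/2)² = 3025/4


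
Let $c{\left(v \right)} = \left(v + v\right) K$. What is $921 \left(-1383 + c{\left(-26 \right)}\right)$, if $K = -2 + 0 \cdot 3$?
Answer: $-1177959$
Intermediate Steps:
$K = -2$ ($K = -2 + 0 = -2$)
$c{\left(v \right)} = - 4 v$ ($c{\left(v \right)} = \left(v + v\right) \left(-2\right) = 2 v \left(-2\right) = - 4 v$)
$921 \left(-1383 + c{\left(-26 \right)}\right) = 921 \left(-1383 - -104\right) = 921 \left(-1383 + 104\right) = 921 \left(-1279\right) = -1177959$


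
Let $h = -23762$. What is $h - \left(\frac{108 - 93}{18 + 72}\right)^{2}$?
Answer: $- \frac{855433}{36} \approx -23762.0$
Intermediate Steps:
$h - \left(\frac{108 - 93}{18 + 72}\right)^{2} = -23762 - \left(\frac{108 - 93}{18 + 72}\right)^{2} = -23762 - \left(\frac{15}{90}\right)^{2} = -23762 - \left(15 \cdot \frac{1}{90}\right)^{2} = -23762 - \left(\frac{1}{6}\right)^{2} = -23762 - \frac{1}{36} = - \frac{855433}{36}$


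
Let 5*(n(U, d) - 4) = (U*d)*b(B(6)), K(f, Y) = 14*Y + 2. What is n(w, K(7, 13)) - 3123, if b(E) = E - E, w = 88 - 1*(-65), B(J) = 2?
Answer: -3119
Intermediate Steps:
w = 153 (w = 88 + 65 = 153)
K(f, Y) = 2 + 14*Y
b(E) = 0
n(U, d) = 4 (n(U, d) = 4 + ((U*d)*0)/5 = 4 + (⅕)*0 = 4 + 0 = 4)
n(w, K(7, 13)) - 3123 = 4 - 3123 = -3119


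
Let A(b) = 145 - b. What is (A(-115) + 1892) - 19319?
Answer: -17167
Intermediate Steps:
(A(-115) + 1892) - 19319 = ((145 - 1*(-115)) + 1892) - 19319 = ((145 + 115) + 1892) - 19319 = (260 + 1892) - 19319 = 2152 - 19319 = -17167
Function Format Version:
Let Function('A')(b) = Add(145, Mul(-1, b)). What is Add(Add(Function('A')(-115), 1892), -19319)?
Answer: -17167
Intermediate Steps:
Add(Add(Function('A')(-115), 1892), -19319) = Add(Add(Add(145, Mul(-1, -115)), 1892), -19319) = Add(Add(Add(145, 115), 1892), -19319) = Add(Add(260, 1892), -19319) = Add(2152, -19319) = -17167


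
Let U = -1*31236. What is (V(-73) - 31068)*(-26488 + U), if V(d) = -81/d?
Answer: 130911278292/73 ≈ 1.7933e+9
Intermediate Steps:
U = -31236
(V(-73) - 31068)*(-26488 + U) = (-81/(-73) - 31068)*(-26488 - 31236) = (-81*(-1/73) - 31068)*(-57724) = (81/73 - 31068)*(-57724) = -2267883/73*(-57724) = 130911278292/73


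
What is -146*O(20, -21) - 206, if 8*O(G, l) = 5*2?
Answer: -777/2 ≈ -388.50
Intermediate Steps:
O(G, l) = 5/4 (O(G, l) = (5*2)/8 = (1/8)*10 = 5/4)
-146*O(20, -21) - 206 = -146*5/4 - 206 = -365/2 - 206 = -777/2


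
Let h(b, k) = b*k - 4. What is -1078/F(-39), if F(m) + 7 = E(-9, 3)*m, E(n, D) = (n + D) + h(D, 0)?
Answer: -1078/383 ≈ -2.8146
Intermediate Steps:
h(b, k) = -4 + b*k
E(n, D) = -4 + D + n (E(n, D) = (n + D) + (-4 + D*0) = (D + n) + (-4 + 0) = (D + n) - 4 = -4 + D + n)
F(m) = -7 - 10*m (F(m) = -7 + (-4 + 3 - 9)*m = -7 - 10*m)
-1078/F(-39) = -1078/(-7 - 10*(-39)) = -1078/(-7 + 390) = -1078/383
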